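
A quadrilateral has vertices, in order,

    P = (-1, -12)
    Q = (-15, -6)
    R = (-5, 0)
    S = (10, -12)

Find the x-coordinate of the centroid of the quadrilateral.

-208/69

Apply the shoelace formula. First the cross-terms c_i = x_i·y_{i+1} − x_{i+1}·y_i:
  -174, -30, 60, -132  ⇒  2A = -276, A = -138.
Then Σ (x_i + x_{i+1})·c_i = 2496, so x̄ = 2496 / (6·(-138)) = -208/69.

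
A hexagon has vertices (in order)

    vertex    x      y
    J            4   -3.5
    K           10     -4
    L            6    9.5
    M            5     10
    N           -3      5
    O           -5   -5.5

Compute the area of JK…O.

143.25

J→K: (4)(-4) − (10)(-3.5) = 19
K→L: (10)(9.5) − (6)(-4) = 119
L→M: (6)(10) − (5)(9.5) = 12.5
M→N: (5)(5) − (-3)(10) = 55
N→O: (-3)(-5.5) − (-5)(5) = 41.5
O→J: (-5)(-3.5) − (4)(-5.5) = 39.5
Σ = 286.5
Area = |Σ|/2 = 143.25.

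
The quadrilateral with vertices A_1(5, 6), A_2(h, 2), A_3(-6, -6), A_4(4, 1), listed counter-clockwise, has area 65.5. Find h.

-6

The doubled signed area Σ (x_i y_{i+1} − x_{i+1} y_i) is linear in h.
With h=0 it equals 59; the coefficient of h is -12 (from the two edges through A_2).
So -12·h + 59 = 2·65.5 = 131 ⇒ h = -6.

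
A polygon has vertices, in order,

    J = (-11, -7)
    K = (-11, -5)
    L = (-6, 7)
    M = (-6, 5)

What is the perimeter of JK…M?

30

|JK| = √((0)² + (2)²) = √4 = 2
|KL| = √((5)² + (12)²) = √169 = 13
|LM| = √((0)² + (-2)²) = √4 = 2
|MJ| = √((-5)² + (-12)²) = √169 = 13
Perimeter = 2 + 13 + 2 + 13 = 30.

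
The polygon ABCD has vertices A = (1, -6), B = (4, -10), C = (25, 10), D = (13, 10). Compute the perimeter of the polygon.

66

|AB| = √((3)² + (-4)²) = √25 = 5
|BC| = √((21)² + (20)²) = √841 = 29
|CD| = √((-12)² + (0)²) = √144 = 12
|DA| = √((-12)² + (-16)²) = √400 = 20
Perimeter = 5 + 29 + 12 + 20 = 66.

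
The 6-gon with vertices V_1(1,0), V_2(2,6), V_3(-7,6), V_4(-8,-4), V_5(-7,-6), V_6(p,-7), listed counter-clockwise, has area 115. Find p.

The doubled signed area Σ (x_i y_{i+1} − x_{i+1} y_i) is linear in p.
With p=0 it equals 212; the coefficient of p is 6 (from the two edges through V_6).
So 6·p + 212 = 2·115 = 230 ⇒ p = 3.

3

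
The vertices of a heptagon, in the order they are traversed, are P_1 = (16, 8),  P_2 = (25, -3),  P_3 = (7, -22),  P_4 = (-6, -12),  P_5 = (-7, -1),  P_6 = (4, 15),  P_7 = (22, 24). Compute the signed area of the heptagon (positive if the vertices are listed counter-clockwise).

-807

Apply the shoelace formula: 2A = Σ (x_i·y_{i+1} − x_{i+1}·y_i), indices taken mod 7.
Cross-terms: -248, -529, -216, -78, -101, -234, -208  ⇒  Σ = -1614
Signed area = Σ/2 = -807 (negative ⇒ clockwise traversal).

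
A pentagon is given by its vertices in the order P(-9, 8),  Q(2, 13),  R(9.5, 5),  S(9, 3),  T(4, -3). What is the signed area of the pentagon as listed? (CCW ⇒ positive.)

Apply the surveyor's formula: 2A = Σ (x_i·y_{i+1} − x_{i+1}·y_i), indices taken mod 5.
Σ = (-133) + (-113.5) + (-16.5) + (-39) + (5) = -297
Signed area = Σ/2 = -148.5 (negative ⇒ clockwise traversal).

-148.5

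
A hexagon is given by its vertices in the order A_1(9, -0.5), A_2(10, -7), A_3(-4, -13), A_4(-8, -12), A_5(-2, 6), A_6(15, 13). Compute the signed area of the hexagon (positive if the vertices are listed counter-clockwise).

-292.25

Σ = (-58) + (-158) + (-56) + (-72) + (-116) + (-124.5) = -584.5
Signed area = Σ/2 = -292.25 (negative ⇒ clockwise traversal).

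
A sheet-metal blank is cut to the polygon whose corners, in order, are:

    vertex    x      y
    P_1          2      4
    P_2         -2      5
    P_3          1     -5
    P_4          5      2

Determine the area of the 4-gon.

33

Apply Gauss's area formula: 2A = Σ (x_i·y_{i+1} − x_{i+1}·y_i), indices taken mod 4.
Σ = (18) + (5) + (27) + (16) = 66
Area = |Σ|/2 = 33.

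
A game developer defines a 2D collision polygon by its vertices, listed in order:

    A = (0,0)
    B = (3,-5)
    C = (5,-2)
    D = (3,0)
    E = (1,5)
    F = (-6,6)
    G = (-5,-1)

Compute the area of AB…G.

Σ = (0) + (19) + (6) + (15) + (36) + (36) + (0) = 112
Area = |Σ|/2 = 56.

56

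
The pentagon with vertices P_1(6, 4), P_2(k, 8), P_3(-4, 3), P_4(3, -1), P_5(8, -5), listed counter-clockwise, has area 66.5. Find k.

-3

The doubled signed area Σ (x_i y_{i+1} − x_{i+1} y_i) is linear in k.
With k=0 it equals 130; the coefficient of k is -1 (from the two edges through P_2).
So -1·k + 130 = 2·66.5 = 133 ⇒ k = -3.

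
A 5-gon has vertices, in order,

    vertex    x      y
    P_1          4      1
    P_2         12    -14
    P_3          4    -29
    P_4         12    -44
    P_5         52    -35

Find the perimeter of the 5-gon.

|P_1P_2| = √((8)² + (-15)²) = √289 = 17
|P_2P_3| = √((-8)² + (-15)²) = √289 = 17
|P_3P_4| = √((8)² + (-15)²) = √289 = 17
|P_4P_5| = √((40)² + (9)²) = √1681 = 41
|P_5P_1| = √((-48)² + (36)²) = √3600 = 60
Perimeter = 17 + 17 + 17 + 41 + 60 = 152.

152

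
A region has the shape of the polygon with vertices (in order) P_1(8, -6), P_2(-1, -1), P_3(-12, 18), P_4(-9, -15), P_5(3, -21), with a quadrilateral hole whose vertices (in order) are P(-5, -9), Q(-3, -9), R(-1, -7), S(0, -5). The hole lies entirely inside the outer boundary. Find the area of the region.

Outer boundary:
Σ = (-14) + (-30) + (342) + (234) + (150) = 682
Area = |Σ|/2 = 341.
Hole:
Σ = (18) + (12) + (5) + (-25) = 10
Area = |Σ|/2 = 5.
Net area = 341 − 5 = 336.

336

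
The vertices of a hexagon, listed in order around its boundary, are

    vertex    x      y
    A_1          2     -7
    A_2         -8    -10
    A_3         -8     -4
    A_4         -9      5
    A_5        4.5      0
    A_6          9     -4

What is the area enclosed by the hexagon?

Apply Gauss's area formula: 2A = Σ (x_i·y_{i+1} − x_{i+1}·y_i), indices taken mod 6.
Σ = (-76) + (-48) + (-76) + (-22.5) + (-18) + (-55) = -295.5
Area = |Σ|/2 = 147.75.

147.75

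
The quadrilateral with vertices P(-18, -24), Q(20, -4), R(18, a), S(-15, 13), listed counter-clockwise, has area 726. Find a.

The doubled signed area Σ (x_i y_{i+1} − x_{i+1} y_i) is linear in a.
With a=0 it equals 1452; the coefficient of a is 35 (from the two edges through R).
So 35·a + 1452 = 2·726 = 1452 ⇒ a = 0.

0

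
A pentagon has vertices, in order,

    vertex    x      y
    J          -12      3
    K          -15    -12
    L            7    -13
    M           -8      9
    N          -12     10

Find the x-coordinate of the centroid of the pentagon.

Apply the shoelace formula. First the cross-terms c_i = x_i·y_{i+1} − x_{i+1}·y_i:
  189, 279, -41, 28, 84  ⇒  2A = 539, A = 269.5.
Then Σ (x_i + x_{i+1})·c_i = -9870, so x̄ = -9870 / (6·269.5) = -470/77.

-470/77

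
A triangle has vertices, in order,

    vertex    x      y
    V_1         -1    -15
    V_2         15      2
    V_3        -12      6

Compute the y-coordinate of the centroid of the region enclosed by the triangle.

Apply the surveyor's formula. First the cross-terms c_i = x_i·y_{i+1} − x_{i+1}·y_i:
  223, 114, 186  ⇒  2A = 523, A = 261.5.
Then Σ (y_i + y_{i+1})·c_i = -3661, so ȳ = -3661 / (6·261.5) = -7/3.

-7/3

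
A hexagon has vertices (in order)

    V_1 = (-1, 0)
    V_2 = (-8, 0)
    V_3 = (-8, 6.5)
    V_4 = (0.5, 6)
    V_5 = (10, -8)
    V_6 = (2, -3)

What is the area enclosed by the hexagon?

Apply the shoelace (surveyor's) formula: 2A = Σ (x_i·y_{i+1} − x_{i+1}·y_i), indices taken mod 6.
Σ = (0) + (-52) + (-51.25) + (-64) + (-14) + (-3) = -184.25
Area = |Σ|/2 = 92.125.

92.125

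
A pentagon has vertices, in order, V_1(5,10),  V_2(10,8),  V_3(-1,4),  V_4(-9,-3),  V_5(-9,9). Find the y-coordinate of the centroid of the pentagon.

Apply the shoelace formula. First the cross-terms c_i = x_i·y_{i+1} − x_{i+1}·y_i:
  -60, 48, 39, -108, -135  ⇒  2A = -216, A = -108.
Then Σ (y_i + y_{i+1})·c_i = -3678, so ȳ = -3678 / (6·(-108)) = 613/108.

613/108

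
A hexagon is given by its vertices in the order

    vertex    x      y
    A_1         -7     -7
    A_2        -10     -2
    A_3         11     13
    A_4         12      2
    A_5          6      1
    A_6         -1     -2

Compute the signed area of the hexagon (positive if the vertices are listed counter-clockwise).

Apply Gauss's area formula: 2A = Σ (x_i·y_{i+1} − x_{i+1}·y_i), indices taken mod 6.
A_1→A_2: (-7)(-2) − (-10)(-7) = -56
A_2→A_3: (-10)(13) − (11)(-2) = -108
A_3→A_4: (11)(2) − (12)(13) = -134
A_4→A_5: (12)(1) − (6)(2) = 0
A_5→A_6: (6)(-2) − (-1)(1) = -11
A_6→A_1: (-1)(-7) − (-7)(-2) = -7
Σ = -316
Signed area = Σ/2 = -158 (negative ⇒ clockwise traversal).

-158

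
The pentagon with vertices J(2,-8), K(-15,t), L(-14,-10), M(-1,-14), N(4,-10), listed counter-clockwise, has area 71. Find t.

The doubled signed area Σ (x_i y_{i+1} − x_{i+1} y_i) is linear in t.
With t=0 it equals 270; the coefficient of t is 16 (from the two edges through K).
So 16·t + 270 = 2·71 = 142 ⇒ t = -8.

-8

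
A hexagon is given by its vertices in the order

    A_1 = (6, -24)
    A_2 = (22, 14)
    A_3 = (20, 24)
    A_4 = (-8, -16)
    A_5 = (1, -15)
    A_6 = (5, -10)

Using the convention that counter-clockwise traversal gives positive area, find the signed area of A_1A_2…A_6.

436.5

Apply the shoelace formula: 2A = Σ (x_i·y_{i+1} − x_{i+1}·y_i), indices taken mod 6.
Σ = (612) + (248) + (-128) + (136) + (65) + (-60) = 873
Signed area = Σ/2 = 436.5 (positive ⇒ counter-clockwise traversal).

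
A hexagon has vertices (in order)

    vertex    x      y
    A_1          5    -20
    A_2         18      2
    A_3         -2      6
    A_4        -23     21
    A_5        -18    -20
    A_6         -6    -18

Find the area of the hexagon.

915

Apply the shoelace (surveyor's) formula: 2A = Σ (x_i·y_{i+1} − x_{i+1}·y_i), indices taken mod 6.
Cross-terms: 370, 112, 96, 838, 204, 210  ⇒  Σ = 1830
Area = |Σ|/2 = 915.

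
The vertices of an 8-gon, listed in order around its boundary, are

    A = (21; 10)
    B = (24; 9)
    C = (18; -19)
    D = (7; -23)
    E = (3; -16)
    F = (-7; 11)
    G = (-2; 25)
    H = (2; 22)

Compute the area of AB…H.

Apply Gauss's area formula: 2A = Σ (x_i·y_{i+1} − x_{i+1}·y_i), indices taken mod 8.
Σ = (-51) + (-618) + (-281) + (-43) + (-79) + (-153) + (-94) + (-442) = -1761
Area = |Σ|/2 = 880.5.

880.5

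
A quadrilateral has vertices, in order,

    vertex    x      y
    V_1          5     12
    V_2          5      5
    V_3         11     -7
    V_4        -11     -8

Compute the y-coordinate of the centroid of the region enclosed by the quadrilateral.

-282/191

Apply the shoelace (surveyor's) formula. First the cross-terms c_i = x_i·y_{i+1} − x_{i+1}·y_i:
  -35, -90, -165, -92  ⇒  2A = -382, A = -191.
Then Σ (y_i + y_{i+1})·c_i = 1692, so ȳ = 1692 / (6·(-191)) = -282/191.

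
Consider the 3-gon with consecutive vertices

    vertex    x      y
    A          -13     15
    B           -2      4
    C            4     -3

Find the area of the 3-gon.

5.5

Apply the shoelace (surveyor's) formula: 2A = Σ (x_i·y_{i+1} − x_{i+1}·y_i), indices taken mod 3.
Σ = (-22) + (-10) + (21) = -11
Area = |Σ|/2 = 5.5.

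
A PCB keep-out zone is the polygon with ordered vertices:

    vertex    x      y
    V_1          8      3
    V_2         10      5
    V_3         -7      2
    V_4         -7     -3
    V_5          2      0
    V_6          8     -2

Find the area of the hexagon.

71

Apply the surveyor's formula: 2A = Σ (x_i·y_{i+1} − x_{i+1}·y_i), indices taken mod 6.
Cross-terms: 10, 55, 35, 6, -4, 40  ⇒  Σ = 142
Area = |Σ|/2 = 71.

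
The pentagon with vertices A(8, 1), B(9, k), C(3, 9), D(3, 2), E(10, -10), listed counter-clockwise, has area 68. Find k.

The doubled signed area Σ (x_i y_{i+1} − x_{i+1} y_i) is linear in k.
With k=0 it equals 91; the coefficient of k is 5 (from the two edges through B).
So 5·k + 91 = 2·68 = 136 ⇒ k = 9.

9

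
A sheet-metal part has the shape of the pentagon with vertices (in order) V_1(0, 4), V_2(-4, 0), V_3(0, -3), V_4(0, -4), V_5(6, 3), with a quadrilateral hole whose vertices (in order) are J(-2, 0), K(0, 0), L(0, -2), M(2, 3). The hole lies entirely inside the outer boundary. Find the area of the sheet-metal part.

33

Outer boundary:
Apply the shoelace formula: 2A = Σ (x_i·y_{i+1} − x_{i+1}·y_i), indices taken mod 5.
Cross-terms: 16, 12, 0, 24, 24  ⇒  Σ = 76
Area = |Σ|/2 = 38.
Hole:
Apply the shoelace formula: 2A = Σ (x_i·y_{i+1} − x_{i+1}·y_i), indices taken mod 4.
J→K: (-2)(0) − (0)(0) = 0
K→L: (0)(-2) − (0)(0) = 0
L→M: (0)(3) − (2)(-2) = 4
M→J: (2)(0) − (-2)(3) = 6
Σ = 10
Area = |Σ|/2 = 5.
Net area = 38 − 5 = 33.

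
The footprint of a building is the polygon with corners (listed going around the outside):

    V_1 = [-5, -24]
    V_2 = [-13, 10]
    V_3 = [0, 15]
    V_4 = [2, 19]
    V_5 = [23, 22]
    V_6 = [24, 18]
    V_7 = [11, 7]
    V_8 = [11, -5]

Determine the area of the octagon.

Cross-terms: -362, -195, -30, -393, -114, -30, -132, -289  ⇒  Σ = -1545
Area = |Σ|/2 = 772.5.

772.5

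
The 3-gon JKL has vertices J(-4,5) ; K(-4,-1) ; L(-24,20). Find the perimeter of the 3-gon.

|JK| = √((0)² + (-6)²) = √36 = 6
|KL| = √((-20)² + (21)²) = √841 = 29
|LJ| = √((20)² + (-15)²) = √625 = 25
Perimeter = 6 + 29 + 25 = 60.

60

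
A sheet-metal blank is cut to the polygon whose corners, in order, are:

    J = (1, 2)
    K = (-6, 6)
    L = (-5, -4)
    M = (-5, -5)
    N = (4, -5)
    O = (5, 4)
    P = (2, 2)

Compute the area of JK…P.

Cross-terms: 18, 54, 5, 45, 41, 2, 2  ⇒  Σ = 167
Area = |Σ|/2 = 83.5.

83.5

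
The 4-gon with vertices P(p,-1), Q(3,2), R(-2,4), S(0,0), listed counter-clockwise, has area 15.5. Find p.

6

Write out the shoelace sum; only the two edges meeting at P involve p:
2·Area = [(0·(-1) − p·0) + (p·2 − 3·(-1))] + 16
       = 2·p + 19 = 31
⇒ p = 6.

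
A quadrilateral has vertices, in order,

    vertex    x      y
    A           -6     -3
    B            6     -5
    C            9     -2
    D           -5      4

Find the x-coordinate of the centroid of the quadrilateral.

Apply the shoelace (surveyor's) formula. First the cross-terms c_i = x_i·y_{i+1} − x_{i+1}·y_i:
  48, 33, 26, 39  ⇒  2A = 146, A = 73.
Then Σ (x_i + x_{i+1})·c_i = 170, so x̄ = 170 / (6·73) = 85/219.

85/219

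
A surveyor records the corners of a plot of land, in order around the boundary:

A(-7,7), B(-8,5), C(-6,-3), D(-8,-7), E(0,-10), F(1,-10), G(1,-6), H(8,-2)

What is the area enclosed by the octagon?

Apply the shoelace formula: 2A = Σ (x_i·y_{i+1} − x_{i+1}·y_i), indices taken mod 8.
Cross-terms: 21, 54, 18, 80, 10, 4, 46, 42  ⇒  Σ = 275
Area = |Σ|/2 = 137.5.

137.5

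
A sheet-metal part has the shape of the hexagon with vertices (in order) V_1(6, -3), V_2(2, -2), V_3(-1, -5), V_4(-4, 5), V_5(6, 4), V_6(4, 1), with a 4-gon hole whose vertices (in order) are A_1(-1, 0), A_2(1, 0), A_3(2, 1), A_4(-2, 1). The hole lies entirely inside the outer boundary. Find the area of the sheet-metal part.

Outer boundary:
Apply the shoelace formula: 2A = Σ (x_i·y_{i+1} − x_{i+1}·y_i), indices taken mod 6.
Σ = (-6) + (-12) + (-25) + (-46) + (-10) + (-18) = -117
Area = |Σ|/2 = 58.5.
Hole:
Apply the surveyor's formula: 2A = Σ (x_i·y_{i+1} − x_{i+1}·y_i), indices taken mod 4.
Σ = (0) + (1) + (4) + (1) = 6
Area = |Σ|/2 = 3.
Net area = 58.5 − 3 = 55.5.

55.5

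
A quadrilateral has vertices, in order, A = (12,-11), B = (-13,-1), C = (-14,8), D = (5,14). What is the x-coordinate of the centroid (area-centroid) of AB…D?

-93/122

Apply Gauss's area formula. First the cross-terms c_i = x_i·y_{i+1} − x_{i+1}·y_i:
  -155, -118, -236, -223  ⇒  2A = -732, A = -366.
Then Σ (x_i + x_{i+1})·c_i = 1674, so x̄ = 1674 / (6·(-366)) = -93/122.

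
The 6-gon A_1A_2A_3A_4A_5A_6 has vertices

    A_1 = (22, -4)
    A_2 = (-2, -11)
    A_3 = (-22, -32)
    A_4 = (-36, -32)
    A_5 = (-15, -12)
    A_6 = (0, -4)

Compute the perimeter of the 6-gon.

|A_1A_2| = √((-24)² + (-7)²) = √625 = 25
|A_2A_3| = √((-20)² + (-21)²) = √841 = 29
|A_3A_4| = √((-14)² + (0)²) = √196 = 14
|A_4A_5| = √((21)² + (20)²) = √841 = 29
|A_5A_6| = √((15)² + (8)²) = √289 = 17
|A_6A_1| = √((22)² + (0)²) = √484 = 22
Perimeter = 25 + 29 + 14 + 29 + 17 + 22 = 136.

136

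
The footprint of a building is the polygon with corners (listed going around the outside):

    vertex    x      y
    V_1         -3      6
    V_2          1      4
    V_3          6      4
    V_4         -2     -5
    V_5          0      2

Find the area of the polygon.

Apply the surveyor's formula: 2A = Σ (x_i·y_{i+1} − x_{i+1}·y_i), indices taken mod 5.
Cross-terms: -18, -20, -22, -4, 6  ⇒  Σ = -58
Area = |Σ|/2 = 29.

29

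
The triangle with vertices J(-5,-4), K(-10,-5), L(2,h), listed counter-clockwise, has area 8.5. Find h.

-6

The doubled signed area Σ (x_i y_{i+1} − x_{i+1} y_i) is linear in h.
With h=0 it equals -13; the coefficient of h is -5 (from the two edges through L).
So -5·h + -13 = 2·8.5 = 17 ⇒ h = -6.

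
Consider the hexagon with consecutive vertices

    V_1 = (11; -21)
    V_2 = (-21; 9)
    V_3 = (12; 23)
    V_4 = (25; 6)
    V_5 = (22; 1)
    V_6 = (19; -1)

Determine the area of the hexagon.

986

Σ = (-342) + (-591) + (-503) + (-107) + (-41) + (-388) = -1972
Area = |Σ|/2 = 986.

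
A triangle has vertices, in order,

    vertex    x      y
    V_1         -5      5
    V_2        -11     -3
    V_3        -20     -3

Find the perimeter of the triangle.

|V_1V_2| = √((-6)² + (-8)²) = √100 = 10
|V_2V_3| = √((-9)² + (0)²) = √81 = 9
|V_3V_1| = √((15)² + (8)²) = √289 = 17
Perimeter = 10 + 9 + 17 = 36.

36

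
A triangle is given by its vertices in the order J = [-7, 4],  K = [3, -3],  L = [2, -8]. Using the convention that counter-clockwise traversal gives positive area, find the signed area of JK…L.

Apply Gauss's area formula: 2A = Σ (x_i·y_{i+1} − x_{i+1}·y_i), indices taken mod 3.
Cross-terms: 9, -18, -48  ⇒  Σ = -57
Signed area = Σ/2 = -28.5 (negative ⇒ clockwise traversal).

-28.5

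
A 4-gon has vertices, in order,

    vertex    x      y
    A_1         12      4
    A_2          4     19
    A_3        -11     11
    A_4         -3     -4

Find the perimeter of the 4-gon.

68

|A_1A_2| = √((-8)² + (15)²) = √289 = 17
|A_2A_3| = √((-15)² + (-8)²) = √289 = 17
|A_3A_4| = √((8)² + (-15)²) = √289 = 17
|A_4A_1| = √((15)² + (8)²) = √289 = 17
Perimeter = 17 + 17 + 17 + 17 = 68.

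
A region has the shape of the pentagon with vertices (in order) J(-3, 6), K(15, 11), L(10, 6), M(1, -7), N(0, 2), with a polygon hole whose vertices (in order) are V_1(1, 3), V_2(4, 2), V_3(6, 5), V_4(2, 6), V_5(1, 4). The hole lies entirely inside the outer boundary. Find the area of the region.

93

Outer boundary:
Apply the shoelace formula: 2A = Σ (x_i·y_{i+1} − x_{i+1}·y_i), indices taken mod 5.
Σ = (-123) + (-20) + (-76) + (2) + (6) = -211
Area = |Σ|/2 = 105.5.
Hole:
Apply the shoelace (surveyor's) formula: 2A = Σ (x_i·y_{i+1} − x_{i+1}·y_i), indices taken mod 5.
Σ = (-10) + (8) + (26) + (2) + (-1) = 25
Area = |Σ|/2 = 12.5.
Net area = 105.5 − 12.5 = 93.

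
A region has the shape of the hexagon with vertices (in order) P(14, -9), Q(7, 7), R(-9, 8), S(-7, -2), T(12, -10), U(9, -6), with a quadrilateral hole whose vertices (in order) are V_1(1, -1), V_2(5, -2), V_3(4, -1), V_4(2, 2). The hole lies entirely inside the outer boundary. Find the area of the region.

228.5

Outer boundary:
Apply the shoelace (surveyor's) formula: 2A = Σ (x_i·y_{i+1} − x_{i+1}·y_i), indices taken mod 6.
Cross-terms: 161, 119, 74, 94, 18, 3  ⇒  Σ = 469
Area = |Σ|/2 = 234.5.
Hole:
V_1→V_2: (1)(-2) − (5)(-1) = 3
V_2→V_3: (5)(-1) − (4)(-2) = 3
V_3→V_4: (4)(2) − (2)(-1) = 10
V_4→V_1: (2)(-1) − (1)(2) = -4
Σ = 12
Area = |Σ|/2 = 6.
Net area = 234.5 − 6 = 228.5.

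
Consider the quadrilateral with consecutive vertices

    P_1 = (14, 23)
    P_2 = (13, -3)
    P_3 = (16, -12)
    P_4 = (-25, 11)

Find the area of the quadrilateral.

Cross-terms: -341, -108, -124, -729  ⇒  Σ = -1302
Area = |Σ|/2 = 651.

651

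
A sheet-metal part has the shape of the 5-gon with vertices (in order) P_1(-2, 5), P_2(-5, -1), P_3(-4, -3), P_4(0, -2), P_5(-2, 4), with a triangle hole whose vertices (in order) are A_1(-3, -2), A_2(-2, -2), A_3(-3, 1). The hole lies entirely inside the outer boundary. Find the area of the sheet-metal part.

18.5

Outer boundary:
P_1→P_2: (-2)(-1) − (-5)(5) = 27
P_2→P_3: (-5)(-3) − (-4)(-1) = 11
P_3→P_4: (-4)(-2) − (0)(-3) = 8
P_4→P_5: (0)(4) − (-2)(-2) = -4
P_5→P_1: (-2)(5) − (-2)(4) = -2
Σ = 40
Area = |Σ|/2 = 20.
Hole:
Apply the shoelace (surveyor's) formula: 2A = Σ (x_i·y_{i+1} − x_{i+1}·y_i), indices taken mod 3.
Σ = (2) + (-8) + (9) = 3
Area = |Σ|/2 = 1.5.
Net area = 20 − 1.5 = 18.5.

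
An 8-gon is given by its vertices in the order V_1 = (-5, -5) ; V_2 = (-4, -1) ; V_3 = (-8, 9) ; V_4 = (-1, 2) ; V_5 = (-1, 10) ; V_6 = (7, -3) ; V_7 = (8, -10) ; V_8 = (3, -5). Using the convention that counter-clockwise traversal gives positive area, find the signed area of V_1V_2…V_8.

-118.5

Σ = (-15) + (-44) + (-7) + (-8) + (-67) + (-46) + (-10) + (-40) = -237
Signed area = Σ/2 = -118.5 (negative ⇒ clockwise traversal).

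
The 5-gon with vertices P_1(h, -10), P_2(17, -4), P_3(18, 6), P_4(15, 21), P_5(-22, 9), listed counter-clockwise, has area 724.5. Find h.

0

Write out the shoelace sum; only the two edges meeting at P_1 involve h:
2·Area = [((-22)·(-10) − h·9) + (h·(-4) − 17·(-10))] + 1059
       = -13·h + 1449 = 1449
⇒ h = 0.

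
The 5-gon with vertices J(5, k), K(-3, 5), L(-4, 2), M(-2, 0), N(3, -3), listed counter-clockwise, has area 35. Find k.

Write out the shoelace sum; only the two edges meeting at J involve k:
2·Area = [(3·k − 5·(-3)) + (5·5 − (-3)·k)] + 24
       = 6·k + 64 = 70
⇒ k = 1.

1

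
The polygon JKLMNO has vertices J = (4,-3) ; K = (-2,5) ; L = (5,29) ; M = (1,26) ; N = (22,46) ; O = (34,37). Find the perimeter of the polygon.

|JK| = √((-6)² + (8)²) = √100 = 10
|KL| = √((7)² + (24)²) = √625 = 25
|LM| = √((-4)² + (-3)²) = √25 = 5
|MN| = √((21)² + (20)²) = √841 = 29
|NO| = √((12)² + (-9)²) = √225 = 15
|OJ| = √((-30)² + (-40)²) = √2500 = 50
Perimeter = 10 + 25 + 5 + 29 + 15 + 50 = 134.

134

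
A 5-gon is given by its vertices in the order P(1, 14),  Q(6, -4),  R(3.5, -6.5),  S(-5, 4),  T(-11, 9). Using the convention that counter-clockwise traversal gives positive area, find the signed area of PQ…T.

Cross-terms: -88, -25, -18.5, -1, -163  ⇒  Σ = -295.5
Signed area = Σ/2 = -147.75 (negative ⇒ clockwise traversal).

-147.75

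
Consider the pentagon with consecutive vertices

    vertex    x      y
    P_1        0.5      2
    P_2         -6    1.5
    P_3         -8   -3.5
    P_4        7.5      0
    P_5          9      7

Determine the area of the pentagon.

69.5

Σ = (12.75) + (33) + (26.25) + (52.5) + (14.5) = 139
Area = |Σ|/2 = 69.5.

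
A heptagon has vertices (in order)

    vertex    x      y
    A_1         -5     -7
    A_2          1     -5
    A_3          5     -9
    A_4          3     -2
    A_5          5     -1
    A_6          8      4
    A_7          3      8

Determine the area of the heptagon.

85.5

Apply Gauss's area formula: 2A = Σ (x_i·y_{i+1} − x_{i+1}·y_i), indices taken mod 7.
A_1→A_2: (-5)(-5) − (1)(-7) = 32
A_2→A_3: (1)(-9) − (5)(-5) = 16
A_3→A_4: (5)(-2) − (3)(-9) = 17
A_4→A_5: (3)(-1) − (5)(-2) = 7
A_5→A_6: (5)(4) − (8)(-1) = 28
A_6→A_7: (8)(8) − (3)(4) = 52
A_7→A_1: (3)(-7) − (-5)(8) = 19
Σ = 171
Area = |Σ|/2 = 85.5.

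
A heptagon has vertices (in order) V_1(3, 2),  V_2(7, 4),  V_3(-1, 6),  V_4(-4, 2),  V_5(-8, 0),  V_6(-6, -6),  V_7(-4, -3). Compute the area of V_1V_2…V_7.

Apply Gauss's area formula: 2A = Σ (x_i·y_{i+1} − x_{i+1}·y_i), indices taken mod 7.
Σ = (-2) + (46) + (22) + (16) + (48) + (-6) + (1) = 125
Area = |Σ|/2 = 62.5.

62.5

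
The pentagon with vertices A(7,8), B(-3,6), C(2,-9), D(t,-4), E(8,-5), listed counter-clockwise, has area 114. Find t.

Write out the shoelace sum; only the two edges meeting at D involve t:
2·Area = [(2·(-4) − t·(-9)) + (t·(-5) − 8·(-4))] + 180
       = 4·t + 204 = 228
⇒ t = 6.

6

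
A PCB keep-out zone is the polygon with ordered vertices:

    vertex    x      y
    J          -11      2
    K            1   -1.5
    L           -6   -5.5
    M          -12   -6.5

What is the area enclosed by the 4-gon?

61.25

J→K: (-11)(-1.5) − (1)(2) = 14.5
K→L: (1)(-5.5) − (-6)(-1.5) = -14.5
L→M: (-6)(-6.5) − (-12)(-5.5) = -27
M→J: (-12)(2) − (-11)(-6.5) = -95.5
Σ = -122.5
Area = |Σ|/2 = 61.25.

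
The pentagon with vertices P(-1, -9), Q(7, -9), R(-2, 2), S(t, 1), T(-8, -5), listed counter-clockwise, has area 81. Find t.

The doubled signed area Σ (x_i y_{i+1} − x_{i+1} y_i) is linear in t.
With t=0 it equals 141; the coefficient of t is -7 (from the two edges through S).
So -7·t + 141 = 2·81 = 162 ⇒ t = -3.

-3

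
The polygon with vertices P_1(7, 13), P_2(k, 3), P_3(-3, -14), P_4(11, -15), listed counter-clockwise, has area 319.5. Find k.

The doubled signed area Σ (x_i y_{i+1} − x_{i+1} y_i) is linear in k.
With k=0 it equals 477; the coefficient of k is -27 (from the two edges through P_2).
So -27·k + 477 = 2·319.5 = 639 ⇒ k = -6.

-6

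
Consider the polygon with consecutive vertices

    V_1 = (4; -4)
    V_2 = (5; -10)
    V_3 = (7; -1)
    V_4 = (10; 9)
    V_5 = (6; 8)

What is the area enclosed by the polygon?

Σ = (-20) + (65) + (73) + (26) + (-56) = 88
Area = |Σ|/2 = 44.

44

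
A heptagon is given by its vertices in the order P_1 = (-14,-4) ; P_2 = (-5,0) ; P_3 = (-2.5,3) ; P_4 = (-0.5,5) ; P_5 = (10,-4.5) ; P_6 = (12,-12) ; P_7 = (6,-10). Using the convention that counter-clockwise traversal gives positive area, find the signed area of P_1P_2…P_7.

Σ = (-20) + (-15) + (-11) + (-47.75) + (-66) + (-48) + (-164) = -371.75
Signed area = Σ/2 = -185.875 (negative ⇒ clockwise traversal).

-185.875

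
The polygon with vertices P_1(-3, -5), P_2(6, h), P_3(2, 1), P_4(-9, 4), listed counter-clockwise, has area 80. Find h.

-10

The doubled signed area Σ (x_i y_{i+1} − x_{i+1} y_i) is linear in h.
With h=0 it equals 110; the coefficient of h is -5 (from the two edges through P_2).
So -5·h + 110 = 2·80 = 160 ⇒ h = -10.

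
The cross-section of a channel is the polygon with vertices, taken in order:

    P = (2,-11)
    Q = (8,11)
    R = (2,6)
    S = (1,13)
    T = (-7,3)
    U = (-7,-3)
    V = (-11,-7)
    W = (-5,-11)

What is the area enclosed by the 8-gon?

Apply the shoelace formula: 2A = Σ (x_i·y_{i+1} − x_{i+1}·y_i), indices taken mod 8.
Σ = (110) + (26) + (20) + (94) + (42) + (16) + (86) + (77) = 471
Area = |Σ|/2 = 235.5.

235.5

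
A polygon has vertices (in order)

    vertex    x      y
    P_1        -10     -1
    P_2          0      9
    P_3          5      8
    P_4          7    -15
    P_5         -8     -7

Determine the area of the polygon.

Σ = (-90) + (-45) + (-131) + (-169) + (-62) = -497
Area = |Σ|/2 = 248.5.

248.5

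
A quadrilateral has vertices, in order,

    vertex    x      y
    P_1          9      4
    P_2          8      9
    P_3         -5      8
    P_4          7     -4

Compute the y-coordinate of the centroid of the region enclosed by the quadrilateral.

391/93

Apply the surveyor's formula. First the cross-terms c_i = x_i·y_{i+1} − x_{i+1}·y_i:
  49, 109, -36, 64  ⇒  2A = 186, A = 93.
Then Σ (y_i + y_{i+1})·c_i = 2346, so ȳ = 2346 / (6·93) = 391/93.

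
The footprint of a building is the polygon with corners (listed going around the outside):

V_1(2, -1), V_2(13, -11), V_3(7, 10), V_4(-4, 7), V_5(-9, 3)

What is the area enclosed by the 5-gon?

V_1→V_2: (2)(-11) − (13)(-1) = -9
V_2→V_3: (13)(10) − (7)(-11) = 207
V_3→V_4: (7)(7) − (-4)(10) = 89
V_4→V_5: (-4)(3) − (-9)(7) = 51
V_5→V_1: (-9)(-1) − (2)(3) = 3
Σ = 341
Area = |Σ|/2 = 170.5.

170.5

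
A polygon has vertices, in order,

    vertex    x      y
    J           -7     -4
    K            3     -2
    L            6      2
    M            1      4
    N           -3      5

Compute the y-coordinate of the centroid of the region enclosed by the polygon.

Apply Gauss's area formula. First the cross-terms c_i = x_i·y_{i+1} − x_{i+1}·y_i:
  26, 18, 22, 17, 47  ⇒  2A = 130, A = 65.
Then Σ (y_i + y_{i+1})·c_i = 176, so ȳ = 176 / (6·65) = 88/195.

88/195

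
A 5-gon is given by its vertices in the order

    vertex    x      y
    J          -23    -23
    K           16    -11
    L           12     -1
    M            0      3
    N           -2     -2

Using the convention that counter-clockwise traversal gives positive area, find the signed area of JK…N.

389.5

J→K: (-23)(-11) − (16)(-23) = 621
K→L: (16)(-1) − (12)(-11) = 116
L→M: (12)(3) − (0)(-1) = 36
M→N: (0)(-2) − (-2)(3) = 6
N→J: (-2)(-23) − (-23)(-2) = 0
Σ = 779
Signed area = Σ/2 = 389.5 (positive ⇒ counter-clockwise traversal).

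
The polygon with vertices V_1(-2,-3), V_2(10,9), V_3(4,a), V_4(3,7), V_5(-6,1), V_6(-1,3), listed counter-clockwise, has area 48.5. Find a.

Write out the shoelace sum; only the two edges meeting at V_3 involve a:
2·Area = [(10·a − 4·9) + (4·7 − 3·a)] + 49
       = 7·a + 41 = 97
⇒ a = 8.

8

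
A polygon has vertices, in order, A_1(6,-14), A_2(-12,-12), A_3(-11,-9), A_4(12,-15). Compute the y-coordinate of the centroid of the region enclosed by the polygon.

Apply the shoelace (surveyor's) formula. First the cross-terms c_i = x_i·y_{i+1} − x_{i+1}·y_i:
  -240, -24, 273, -78  ⇒  2A = -69, A = -34.5.
Then Σ (y_i + y_{i+1})·c_i = 2454, so ȳ = 2454 / (6·(-34.5)) = -818/69.

-818/69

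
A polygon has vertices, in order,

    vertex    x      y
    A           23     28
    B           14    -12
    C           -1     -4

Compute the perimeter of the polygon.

98

|AB| = √((-9)² + (-40)²) = √1681 = 41
|BC| = √((-15)² + (8)²) = √289 = 17
|CA| = √((24)² + (32)²) = √1600 = 40
Perimeter = 41 + 17 + 40 = 98.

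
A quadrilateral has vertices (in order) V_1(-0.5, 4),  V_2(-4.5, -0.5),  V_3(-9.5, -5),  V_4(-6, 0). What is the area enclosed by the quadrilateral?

9

Apply the shoelace (surveyor's) formula: 2A = Σ (x_i·y_{i+1} − x_{i+1}·y_i), indices taken mod 4.
Σ = (18.25) + (17.75) + (-30) + (-24) = -18
Area = |Σ|/2 = 9.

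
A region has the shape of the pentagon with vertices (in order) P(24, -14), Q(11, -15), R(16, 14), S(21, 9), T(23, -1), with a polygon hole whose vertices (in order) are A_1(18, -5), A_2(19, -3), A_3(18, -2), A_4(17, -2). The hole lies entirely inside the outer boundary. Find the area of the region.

241

Outer boundary:
Σ = (-206) + (394) + (-150) + (-228) + (-298) = -488
Area = |Σ|/2 = 244.
Hole:
Apply the shoelace (surveyor's) formula: 2A = Σ (x_i·y_{i+1} − x_{i+1}·y_i), indices taken mod 4.
A_1→A_2: (18)(-3) − (19)(-5) = 41
A_2→A_3: (19)(-2) − (18)(-3) = 16
A_3→A_4: (18)(-2) − (17)(-2) = -2
A_4→A_1: (17)(-5) − (18)(-2) = -49
Σ = 6
Area = |Σ|/2 = 3.
Net area = 244 − 3 = 241.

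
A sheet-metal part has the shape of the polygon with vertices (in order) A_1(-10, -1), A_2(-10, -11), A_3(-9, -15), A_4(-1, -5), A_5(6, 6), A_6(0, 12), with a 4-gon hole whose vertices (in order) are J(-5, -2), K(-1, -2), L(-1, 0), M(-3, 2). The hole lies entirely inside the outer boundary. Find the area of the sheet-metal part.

Outer boundary:
Apply the surveyor's formula: 2A = Σ (x_i·y_{i+1} − x_{i+1}·y_i), indices taken mod 6.
Σ = (100) + (51) + (30) + (24) + (72) + (120) = 397
Area = |Σ|/2 = 198.5.
Hole:
Σ = (8) + (-2) + (-2) + (16) = 20
Area = |Σ|/2 = 10.
Net area = 198.5 − 10 = 188.5.

188.5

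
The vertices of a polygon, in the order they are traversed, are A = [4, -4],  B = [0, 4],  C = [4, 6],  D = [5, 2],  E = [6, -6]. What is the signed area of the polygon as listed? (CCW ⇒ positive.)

Apply the shoelace (surveyor's) formula: 2A = Σ (x_i·y_{i+1} − x_{i+1}·y_i), indices taken mod 5.
Σ = (16) + (-16) + (-22) + (-42) + (0) = -64
Signed area = Σ/2 = -32 (negative ⇒ clockwise traversal).

-32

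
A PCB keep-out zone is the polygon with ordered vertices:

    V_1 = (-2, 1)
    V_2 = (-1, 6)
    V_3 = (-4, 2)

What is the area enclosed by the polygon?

Σ = (-11) + (22) + (0) = 11
Area = |Σ|/2 = 5.5.

5.5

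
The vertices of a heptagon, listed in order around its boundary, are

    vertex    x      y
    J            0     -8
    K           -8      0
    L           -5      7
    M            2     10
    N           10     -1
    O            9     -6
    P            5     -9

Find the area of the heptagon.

Σ = (-64) + (-56) + (-64) + (-102) + (-51) + (-51) + (-40) = -428
Area = |Σ|/2 = 214.

214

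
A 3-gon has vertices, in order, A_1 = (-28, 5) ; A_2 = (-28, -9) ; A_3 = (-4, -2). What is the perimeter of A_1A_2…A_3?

64

|A_1A_2| = √((0)² + (-14)²) = √196 = 14
|A_2A_3| = √((24)² + (7)²) = √625 = 25
|A_3A_1| = √((-24)² + (7)²) = √625 = 25
Perimeter = 14 + 25 + 25 = 64.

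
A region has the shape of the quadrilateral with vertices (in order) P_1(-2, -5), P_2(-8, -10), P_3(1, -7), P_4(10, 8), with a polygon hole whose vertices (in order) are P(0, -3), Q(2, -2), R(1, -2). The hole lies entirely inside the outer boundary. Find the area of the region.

Outer boundary:
P_1→P_2: (-2)(-10) − (-8)(-5) = -20
P_2→P_3: (-8)(-7) − (1)(-10) = 66
P_3→P_4: (1)(8) − (10)(-7) = 78
P_4→P_1: (10)(-5) − (-2)(8) = -34
Σ = 90
Area = |Σ|/2 = 45.
Hole:
Σ = (6) + (-2) + (-3) = 1
Area = |Σ|/2 = 0.5.
Net area = 45 − 0.5 = 44.5.

44.5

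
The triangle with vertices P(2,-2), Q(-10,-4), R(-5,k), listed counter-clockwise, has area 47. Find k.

The doubled signed area Σ (x_i y_{i+1} − x_{i+1} y_i) is linear in k.
With k=0 it equals -38; the coefficient of k is -12 (from the two edges through R).
So -12·k + -38 = 2·47 = 94 ⇒ k = -11.

-11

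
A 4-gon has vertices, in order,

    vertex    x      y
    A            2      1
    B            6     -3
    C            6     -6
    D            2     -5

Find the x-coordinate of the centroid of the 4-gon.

34/9

Apply the surveyor's formula. First the cross-terms c_i = x_i·y_{i+1} − x_{i+1}·y_i:
  -12, -18, -18, 12  ⇒  2A = -36, A = -18.
Then Σ (x_i + x_{i+1})·c_i = -408, so x̄ = -408 / (6·(-18)) = 34/9.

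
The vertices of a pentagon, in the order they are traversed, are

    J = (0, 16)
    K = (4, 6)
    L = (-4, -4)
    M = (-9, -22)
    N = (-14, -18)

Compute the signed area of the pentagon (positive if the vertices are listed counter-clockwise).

-187

Apply the shoelace (surveyor's) formula: 2A = Σ (x_i·y_{i+1} − x_{i+1}·y_i), indices taken mod 5.
Σ = (-64) + (8) + (52) + (-146) + (-224) = -374
Signed area = Σ/2 = -187 (negative ⇒ clockwise traversal).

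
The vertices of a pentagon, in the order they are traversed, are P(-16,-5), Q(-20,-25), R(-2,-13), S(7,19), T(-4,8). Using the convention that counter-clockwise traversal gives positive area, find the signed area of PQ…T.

Σ = (300) + (210) + (53) + (132) + (148) = 843
Signed area = Σ/2 = 421.5 (positive ⇒ counter-clockwise traversal).

421.5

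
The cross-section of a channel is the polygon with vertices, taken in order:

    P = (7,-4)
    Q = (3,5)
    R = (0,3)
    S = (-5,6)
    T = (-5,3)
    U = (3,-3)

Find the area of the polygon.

P→Q: (7)(5) − (3)(-4) = 47
Q→R: (3)(3) − (0)(5) = 9
R→S: (0)(6) − (-5)(3) = 15
S→T: (-5)(3) − (-5)(6) = 15
T→U: (-5)(-3) − (3)(3) = 6
U→P: (3)(-4) − (7)(-3) = 9
Σ = 101
Area = |Σ|/2 = 50.5.

50.5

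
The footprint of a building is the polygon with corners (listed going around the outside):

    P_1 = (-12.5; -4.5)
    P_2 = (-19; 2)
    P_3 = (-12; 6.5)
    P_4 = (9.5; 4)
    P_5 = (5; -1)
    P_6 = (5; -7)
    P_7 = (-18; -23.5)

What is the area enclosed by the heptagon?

Apply Gauss's area formula: 2A = Σ (x_i·y_{i+1} − x_{i+1}·y_i), indices taken mod 7.
P_1→P_2: (-12.5)(2) − (-19)(-4.5) = -110.5
P_2→P_3: (-19)(6.5) − (-12)(2) = -99.5
P_3→P_4: (-12)(4) − (9.5)(6.5) = -109.75
P_4→P_5: (9.5)(-1) − (5)(4) = -29.5
P_5→P_6: (5)(-7) − (5)(-1) = -30
P_6→P_7: (5)(-23.5) − (-18)(-7) = -243.5
P_7→P_1: (-18)(-4.5) − (-12.5)(-23.5) = -212.75
Σ = -835.5
Area = |Σ|/2 = 417.75.

417.75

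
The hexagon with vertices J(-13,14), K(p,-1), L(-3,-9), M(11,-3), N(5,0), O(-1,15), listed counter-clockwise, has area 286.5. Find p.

-8

Write out the shoelace sum; only the two edges meeting at K involve p:
2·Area = [((-13)·(-1) − p·14) + (p·(-9) − (-3)·(-1))] + 379
       = -23·p + 389 = 573
⇒ p = -8.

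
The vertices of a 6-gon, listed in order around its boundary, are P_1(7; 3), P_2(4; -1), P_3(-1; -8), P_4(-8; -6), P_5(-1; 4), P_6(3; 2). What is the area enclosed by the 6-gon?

Σ = (-19) + (-33) + (-58) + (-38) + (-14) + (-5) = -167
Area = |Σ|/2 = 83.5.

83.5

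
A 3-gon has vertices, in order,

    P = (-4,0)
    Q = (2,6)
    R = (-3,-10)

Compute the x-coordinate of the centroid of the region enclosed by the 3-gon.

-5/3

Apply the shoelace (surveyor's) formula. First the cross-terms c_i = x_i·y_{i+1} − x_{i+1}·y_i:
  -24, -2, -40  ⇒  2A = -66, A = -33.
Then Σ (x_i + x_{i+1})·c_i = 330, so x̄ = 330 / (6·(-33)) = -5/3.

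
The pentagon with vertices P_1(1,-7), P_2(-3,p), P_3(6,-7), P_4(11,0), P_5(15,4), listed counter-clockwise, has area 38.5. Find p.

Write out the shoelace sum; only the two edges meeting at P_2 involve p:
2·Area = [(1·p − (-3)·(-7)) + ((-3)·(-7) − 6·p)] + 12
       = -5·p + 12 = 77
⇒ p = -13.

-13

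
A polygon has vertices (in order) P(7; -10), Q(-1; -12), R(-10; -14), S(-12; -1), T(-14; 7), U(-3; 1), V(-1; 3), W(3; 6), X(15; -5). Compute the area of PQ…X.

Apply the shoelace formula: 2A = Σ (x_i·y_{i+1} − x_{i+1}·y_i), indices taken mod 9.
Cross-terms: -94, -106, -158, -98, 7, -8, -15, -105, -115  ⇒  Σ = -692
Area = |Σ|/2 = 346.

346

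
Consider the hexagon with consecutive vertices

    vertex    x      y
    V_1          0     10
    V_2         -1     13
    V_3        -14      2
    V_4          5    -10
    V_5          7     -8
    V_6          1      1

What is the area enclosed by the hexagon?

187.5

Apply the shoelace formula: 2A = Σ (x_i·y_{i+1} − x_{i+1}·y_i), indices taken mod 6.
Σ = (10) + (180) + (130) + (30) + (15) + (10) = 375
Area = |Σ|/2 = 187.5.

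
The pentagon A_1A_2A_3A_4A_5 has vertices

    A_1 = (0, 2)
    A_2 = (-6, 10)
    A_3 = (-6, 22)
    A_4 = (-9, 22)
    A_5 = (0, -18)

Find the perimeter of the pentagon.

86

|A_1A_2| = √((-6)² + (8)²) = √100 = 10
|A_2A_3| = √((0)² + (12)²) = √144 = 12
|A_3A_4| = √((-3)² + (0)²) = √9 = 3
|A_4A_5| = √((9)² + (-40)²) = √1681 = 41
|A_5A_1| = √((0)² + (20)²) = √400 = 20
Perimeter = 10 + 12 + 3 + 41 + 20 = 86.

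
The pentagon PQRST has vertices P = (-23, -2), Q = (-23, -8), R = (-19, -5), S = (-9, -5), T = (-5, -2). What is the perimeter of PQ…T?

44

|PQ| = √((0)² + (-6)²) = √36 = 6
|QR| = √((4)² + (3)²) = √25 = 5
|RS| = √((10)² + (0)²) = √100 = 10
|ST| = √((4)² + (3)²) = √25 = 5
|TP| = √((-18)² + (0)²) = √324 = 18
Perimeter = 6 + 5 + 10 + 5 + 18 = 44.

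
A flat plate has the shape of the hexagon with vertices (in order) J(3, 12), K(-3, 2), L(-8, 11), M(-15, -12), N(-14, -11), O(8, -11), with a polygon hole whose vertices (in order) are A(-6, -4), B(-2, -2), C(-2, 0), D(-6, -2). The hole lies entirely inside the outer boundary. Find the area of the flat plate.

319

Outer boundary:
Apply the shoelace (surveyor's) formula: 2A = Σ (x_i·y_{i+1} − x_{i+1}·y_i), indices taken mod 6.
Σ = (42) + (-17) + (261) + (-3) + (242) + (129) = 654
Area = |Σ|/2 = 327.
Hole:
Apply the shoelace (surveyor's) formula: 2A = Σ (x_i·y_{i+1} − x_{i+1}·y_i), indices taken mod 4.
A→B: (-6)(-2) − (-2)(-4) = 4
B→C: (-2)(0) − (-2)(-2) = -4
C→D: (-2)(-2) − (-6)(0) = 4
D→A: (-6)(-4) − (-6)(-2) = 12
Σ = 16
Area = |Σ|/2 = 8.
Net area = 327 − 8 = 319.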